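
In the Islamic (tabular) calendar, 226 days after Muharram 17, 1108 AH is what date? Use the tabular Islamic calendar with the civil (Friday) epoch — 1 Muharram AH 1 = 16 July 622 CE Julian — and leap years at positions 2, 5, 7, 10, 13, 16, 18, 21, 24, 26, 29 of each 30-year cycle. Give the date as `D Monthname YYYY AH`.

7 Ramadan 1108 AH

JDN of Muharram 17, 1108 AH = 2340740.
2340740 + 226 = 2340966.
JDN 2340966 in the tabular Islamic calendar is 7 Ramadan 1108 AH.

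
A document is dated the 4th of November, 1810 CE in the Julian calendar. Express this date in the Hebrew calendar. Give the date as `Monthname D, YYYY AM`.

Both dates share Julian Day Number 2382468; in the Hebrew calendar that is 19 Cheshvan 5571 AM.

Cheshvan 19, 5571 AM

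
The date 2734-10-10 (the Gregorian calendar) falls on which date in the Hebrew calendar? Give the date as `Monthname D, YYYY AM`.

Julian Day Number of the source date = 2719915.
Converting JDN 2719915 to the Hebrew calendar gives 21 Tishrei 6495 AM.

Tishrei 21, 6495 AM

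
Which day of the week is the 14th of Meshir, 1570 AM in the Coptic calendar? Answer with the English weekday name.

This is JDN 2398270 (20 February 1854 Gregorian).
JDN 2398270 mod 7 = 0, and JDN 0 was a Monday, so this is a Monday.

Monday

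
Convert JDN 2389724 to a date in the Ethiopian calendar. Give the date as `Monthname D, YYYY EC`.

Meskerem 19, 1823 EC

The Gregorian equivalent of JDN 2389724 is 28 September 1830.
In the Ethiopian calendar that day is Meskerem 19, 1823 EC.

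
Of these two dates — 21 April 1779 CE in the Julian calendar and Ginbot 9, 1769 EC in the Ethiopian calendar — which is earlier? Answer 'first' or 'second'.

second

The two dates have Julian Day Numbers 2370948 and 2370231 respectively.
Since 2370231 < 2370948, the second date comes first.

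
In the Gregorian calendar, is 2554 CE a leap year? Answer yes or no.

no

2554 is not divisible by 4, so it is a common year.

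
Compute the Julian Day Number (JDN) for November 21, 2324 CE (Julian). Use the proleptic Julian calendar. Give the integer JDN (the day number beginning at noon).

In the Gregorian calendar the same day is 7 December 2324.
JDN 2451545 is 1 January 2000 CE (Gregorian); the target day is +118679 days from there, so JDN = 2570224.

2570224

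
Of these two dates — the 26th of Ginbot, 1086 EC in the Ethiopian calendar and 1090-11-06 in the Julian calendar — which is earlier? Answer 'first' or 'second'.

second

Converting both to JDN: 2120782 vs 2119490; the smaller is the second.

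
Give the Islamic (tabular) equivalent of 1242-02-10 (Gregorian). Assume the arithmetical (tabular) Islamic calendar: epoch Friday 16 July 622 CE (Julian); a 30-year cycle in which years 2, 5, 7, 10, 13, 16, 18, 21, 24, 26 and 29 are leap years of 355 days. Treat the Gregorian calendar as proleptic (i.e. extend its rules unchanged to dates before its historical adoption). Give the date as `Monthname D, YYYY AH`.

Julian Day Number of the source date = 2174732.
Converting JDN 2174732 to the tabular Islamic calendar gives 30 Rajab 639 AH.

Rajab 30, 639 AH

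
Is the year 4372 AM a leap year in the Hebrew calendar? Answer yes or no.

no

Hebrew year 4372 is year 2 of its 19-year Metonic cycle; leap years are at positions 3, 6, 8, 11, 14, 17, 19, so it is a common year (12 months).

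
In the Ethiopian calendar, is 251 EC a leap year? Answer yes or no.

yes

251 mod 4 = 3; in the Ethiopian calendar a year is leap when year mod 4 = 3, so it is a leap year.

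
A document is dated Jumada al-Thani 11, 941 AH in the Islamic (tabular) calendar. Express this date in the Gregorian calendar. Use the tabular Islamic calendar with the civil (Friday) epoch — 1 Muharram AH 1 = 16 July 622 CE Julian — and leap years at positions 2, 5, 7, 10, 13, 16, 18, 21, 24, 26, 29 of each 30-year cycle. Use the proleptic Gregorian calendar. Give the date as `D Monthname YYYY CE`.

28 December 1534 CE

Julian Day Number of the source date = 2281703.
Converting JDN 2281703 to the Gregorian calendar gives 28 December 1534 CE.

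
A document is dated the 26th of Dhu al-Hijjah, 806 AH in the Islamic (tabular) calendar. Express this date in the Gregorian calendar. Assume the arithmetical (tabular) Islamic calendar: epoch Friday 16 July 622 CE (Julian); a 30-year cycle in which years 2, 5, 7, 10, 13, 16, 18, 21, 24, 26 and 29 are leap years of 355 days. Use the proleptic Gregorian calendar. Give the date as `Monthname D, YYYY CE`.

Julian Day Number of the source date = 2234055.
Converting JDN 2234055 to the Gregorian calendar gives 14 July 1404 CE.

July 14, 1404 CE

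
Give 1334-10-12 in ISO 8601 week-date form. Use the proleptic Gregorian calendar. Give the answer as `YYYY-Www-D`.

The weekday is Tuesday (ISO weekday 2).
That Tuesday belongs to ISO week 41 of ISO year 1334.

1334-W41-2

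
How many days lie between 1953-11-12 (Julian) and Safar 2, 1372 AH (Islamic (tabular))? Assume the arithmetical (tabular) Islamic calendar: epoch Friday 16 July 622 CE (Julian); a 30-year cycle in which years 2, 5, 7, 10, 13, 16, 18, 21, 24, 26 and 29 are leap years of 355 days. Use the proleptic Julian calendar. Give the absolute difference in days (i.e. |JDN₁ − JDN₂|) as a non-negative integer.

399

First date → JDN 2434707; second date → JDN 2434308.
The interval is |2434707 − 2434308| = 399 days.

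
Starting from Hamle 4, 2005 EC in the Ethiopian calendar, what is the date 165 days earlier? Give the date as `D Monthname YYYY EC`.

19 Tir 2005 EC

JDN of Hamle 4, 2005 EC = 2456485.
2456485 − 165 = 2456320.
JDN 2456320 in the Ethiopian calendar is 19 Tir 2005 EC.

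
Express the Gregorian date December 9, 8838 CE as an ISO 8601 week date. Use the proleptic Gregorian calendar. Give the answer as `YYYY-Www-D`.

8838-W49-4

The weekday is Thursday (ISO weekday 4).
That Thursday belongs to ISO week 49 of ISO year 8838.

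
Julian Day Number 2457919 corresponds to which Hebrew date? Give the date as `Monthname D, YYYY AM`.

Sivan 20, 5777 AM

The Gregorian equivalent of JDN 2457919 is 14 June 2017.
In the Hebrew calendar that day is Sivan 20, 5777 AM.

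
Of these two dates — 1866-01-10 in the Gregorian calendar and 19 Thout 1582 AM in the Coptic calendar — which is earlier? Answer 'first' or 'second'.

The two dates have Julian Day Numbers 2402612 and 2402508 respectively.
Since 2402508 < 2402612, the second date comes first.

second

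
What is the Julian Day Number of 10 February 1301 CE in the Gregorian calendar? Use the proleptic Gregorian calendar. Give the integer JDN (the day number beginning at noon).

JDN 2400001 is 17 November 1858 CE (Gregorian), MJD 0; the target day is −203720 days from there, so JDN = 2196281.

2196281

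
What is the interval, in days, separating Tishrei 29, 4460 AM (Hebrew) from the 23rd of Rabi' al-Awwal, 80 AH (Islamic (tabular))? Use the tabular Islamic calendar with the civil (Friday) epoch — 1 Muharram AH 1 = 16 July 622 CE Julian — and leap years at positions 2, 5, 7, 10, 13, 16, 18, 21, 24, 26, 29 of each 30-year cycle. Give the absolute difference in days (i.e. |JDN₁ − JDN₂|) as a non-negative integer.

123

JDN of the first date = 1976639.
JDN of the second date = 1976516.
|1976516 − 1976639| = 123.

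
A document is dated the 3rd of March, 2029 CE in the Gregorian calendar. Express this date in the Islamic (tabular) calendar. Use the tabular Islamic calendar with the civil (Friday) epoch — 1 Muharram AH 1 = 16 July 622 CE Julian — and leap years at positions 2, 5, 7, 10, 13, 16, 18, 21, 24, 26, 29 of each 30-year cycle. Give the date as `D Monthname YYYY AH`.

17 Shawwal 1450 AH

Both dates share Julian Day Number 2462199; in the tabular Islamic calendar that is 17 Shawwal 1450 AH.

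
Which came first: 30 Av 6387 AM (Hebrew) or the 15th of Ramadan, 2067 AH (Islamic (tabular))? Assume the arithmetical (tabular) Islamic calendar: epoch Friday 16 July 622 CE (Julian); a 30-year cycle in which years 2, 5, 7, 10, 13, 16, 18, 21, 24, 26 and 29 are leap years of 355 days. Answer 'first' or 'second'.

first

Converting both to JDN: 2680798 vs 2680812; the smaller is the first.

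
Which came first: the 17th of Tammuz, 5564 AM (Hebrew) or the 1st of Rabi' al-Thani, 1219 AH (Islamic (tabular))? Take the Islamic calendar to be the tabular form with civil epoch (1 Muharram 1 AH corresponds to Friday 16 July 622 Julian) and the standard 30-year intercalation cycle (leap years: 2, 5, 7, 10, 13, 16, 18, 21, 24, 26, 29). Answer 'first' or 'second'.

first

First date → JDN 2380134; second date → JDN 2380148.
JDN 2380134 < JDN 2380148, so the first date is earlier.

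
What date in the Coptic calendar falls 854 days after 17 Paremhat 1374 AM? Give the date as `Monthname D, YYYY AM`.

JDN of 17 Paremhat 1374 AM = 2326714.
2326714 + 854 = 2327568.
JDN 2327568 in the Coptic calendar is Epip 20, 1376 AM.

Epip 20, 1376 AM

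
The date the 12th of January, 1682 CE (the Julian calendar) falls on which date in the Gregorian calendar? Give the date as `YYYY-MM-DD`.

1682-01-22

The Julian–Gregorian offset here is 10 days (Julian trailing).
12 January 1682 Julian + 10 days → 22 January 1682 Gregorian.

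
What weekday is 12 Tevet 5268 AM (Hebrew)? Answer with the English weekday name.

This is JDN 2271839 (26 December 1507 Gregorian).
2271839 ≡ 3 (mod 7); counting from Monday = 0 gives Thursday.

Thursday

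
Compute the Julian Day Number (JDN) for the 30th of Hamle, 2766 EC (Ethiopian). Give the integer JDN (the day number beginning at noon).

Equivalently 12 August 2774 (Gregorian).
JDN 2400001 is 17 November 1858 CE (Gregorian), MJD 0; the target day is +334465 days from there, so JDN = 2734466.

2734466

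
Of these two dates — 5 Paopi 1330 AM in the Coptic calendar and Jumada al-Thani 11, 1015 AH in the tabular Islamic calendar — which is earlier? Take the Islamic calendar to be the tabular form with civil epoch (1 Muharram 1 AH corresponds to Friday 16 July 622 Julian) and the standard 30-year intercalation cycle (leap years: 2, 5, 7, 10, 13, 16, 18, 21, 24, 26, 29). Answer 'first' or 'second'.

second

First date → JDN 2310481; second date → JDN 2307926.
JDN 2307926 < JDN 2310481, so the second date is earlier.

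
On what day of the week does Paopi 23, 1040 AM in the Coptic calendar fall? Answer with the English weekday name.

Friday

Equivalently 29 October 1323 Gregorian, JDN 2204577.
JDN 2204577 mod 7 = 4, and JDN 0 was a Monday, so this is a Friday.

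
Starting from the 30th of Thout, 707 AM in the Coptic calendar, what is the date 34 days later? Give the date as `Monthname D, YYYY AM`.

Hathor 4, 707 AM

The starting date is JDN 2082925; 2082925 + 34 = 2082959.
JDN 2082959 corresponds to Hathor 4, 707 AM.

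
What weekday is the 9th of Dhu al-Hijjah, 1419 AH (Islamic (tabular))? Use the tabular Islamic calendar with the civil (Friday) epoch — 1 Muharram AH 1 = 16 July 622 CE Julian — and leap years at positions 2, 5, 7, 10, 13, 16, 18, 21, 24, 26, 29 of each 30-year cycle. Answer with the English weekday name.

In the Gregorian calendar this is 27 March 1999 (JDN 2451265).
2451265 ≡ 5 (mod 7); counting from Monday = 0 gives Saturday.

Saturday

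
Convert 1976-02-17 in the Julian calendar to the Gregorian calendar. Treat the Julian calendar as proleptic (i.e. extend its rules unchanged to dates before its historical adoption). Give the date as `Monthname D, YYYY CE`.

At this point the Julian calendar is 13 days behind the Gregorian.
17 February 1976 Julian + 13 days → 1 March 1976 Gregorian.

March 1, 1976 CE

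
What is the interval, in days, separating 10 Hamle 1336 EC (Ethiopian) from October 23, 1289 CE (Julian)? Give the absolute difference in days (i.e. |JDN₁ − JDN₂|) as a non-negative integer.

JDN of the first date = 2212139.
JDN of the second date = 2192161.
|2192161 − 2212139| = 19978.

19978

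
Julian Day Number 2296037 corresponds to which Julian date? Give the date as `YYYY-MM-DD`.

1574-03-17

JDN 2296037 is 27 March 1574 in the proleptic Gregorian calendar.
In the Julian calendar that day is 1574-03-17.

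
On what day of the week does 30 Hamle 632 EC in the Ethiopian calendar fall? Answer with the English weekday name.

Monday

This is JDN 1955023 (27 July 640 Gregorian).
1955023 ≡ 0 (mod 7); counting from Monday = 0 gives Monday.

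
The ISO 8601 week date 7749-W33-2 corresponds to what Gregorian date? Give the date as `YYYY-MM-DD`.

7749-08-12

ISO week 1 of 7749 is the week containing the first Thursday of 7749.
Week 33, day 2 (Tuesday) lands on 7749-08-12.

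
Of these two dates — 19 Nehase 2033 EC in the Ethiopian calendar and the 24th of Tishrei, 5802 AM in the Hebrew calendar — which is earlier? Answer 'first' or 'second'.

Converting both to JDN: 2466757 vs 2466812; the smaller is the first.

first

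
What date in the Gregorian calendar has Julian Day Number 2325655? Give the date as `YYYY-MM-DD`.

1655-04-29

JDN 2451545 is 1 Jan 2000; 2325655 is −125890 days from there.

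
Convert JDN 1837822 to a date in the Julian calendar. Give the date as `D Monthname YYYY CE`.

JDN 1837822 is 8 September 319 in the proleptic Gregorian calendar.
In the Julian calendar that day is 7 September 319 CE.

7 September 319 CE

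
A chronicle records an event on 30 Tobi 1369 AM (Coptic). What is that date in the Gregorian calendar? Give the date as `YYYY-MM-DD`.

Both dates share Julian Day Number 2324841; in the Gregorian calendar that is 4 February 1653 CE.

1653-02-04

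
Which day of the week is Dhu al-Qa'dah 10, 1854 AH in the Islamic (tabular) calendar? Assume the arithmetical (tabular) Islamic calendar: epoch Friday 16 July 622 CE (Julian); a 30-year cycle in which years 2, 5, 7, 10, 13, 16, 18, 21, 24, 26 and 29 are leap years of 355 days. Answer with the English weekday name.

Sunday

In the Gregorian calendar this is 14 March 2421 (JDN 2605385).
Since JDN mod 7 = 6 (0 = Monday), the day is Sunday.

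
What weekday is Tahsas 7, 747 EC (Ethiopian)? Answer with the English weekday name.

Tuesday

Equivalently 7 December 754 Gregorian, JDN 1996793.
JDN 1996793 mod 7 = 1, and JDN 0 was a Monday, so this is a Tuesday.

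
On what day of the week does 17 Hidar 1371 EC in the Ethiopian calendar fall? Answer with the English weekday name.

This is JDN 2224689 (21 November 1378 Gregorian).
JDN 2224689 mod 7 = 5, and JDN 0 was a Monday, so this is a Saturday.

Saturday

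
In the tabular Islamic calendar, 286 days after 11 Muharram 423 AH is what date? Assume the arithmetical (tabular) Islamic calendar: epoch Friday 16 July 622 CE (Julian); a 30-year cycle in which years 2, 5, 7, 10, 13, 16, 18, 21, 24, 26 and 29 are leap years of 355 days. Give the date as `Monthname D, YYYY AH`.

Dhu al-Qa'dah 2, 423 AH

The starting date is JDN 2097993; 2097993 + 286 = 2098279.
JDN 2098279 corresponds to Dhu al-Qa'dah 2, 423 AH.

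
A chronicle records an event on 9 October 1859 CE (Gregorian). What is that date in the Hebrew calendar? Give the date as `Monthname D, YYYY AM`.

Both dates share Julian Day Number 2400327; in the Hebrew calendar that is 11 Tishrei 5620 AM.

Tishrei 11, 5620 AM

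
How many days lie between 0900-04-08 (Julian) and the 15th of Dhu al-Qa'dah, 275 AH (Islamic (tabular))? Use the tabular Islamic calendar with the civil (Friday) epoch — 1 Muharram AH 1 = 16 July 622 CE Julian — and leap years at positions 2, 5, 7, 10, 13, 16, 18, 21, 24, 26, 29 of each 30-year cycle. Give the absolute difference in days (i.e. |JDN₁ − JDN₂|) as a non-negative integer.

JDN of the first date = 2049881.
JDN of the second date = 2045845.
|2045845 − 2049881| = 4036.

4036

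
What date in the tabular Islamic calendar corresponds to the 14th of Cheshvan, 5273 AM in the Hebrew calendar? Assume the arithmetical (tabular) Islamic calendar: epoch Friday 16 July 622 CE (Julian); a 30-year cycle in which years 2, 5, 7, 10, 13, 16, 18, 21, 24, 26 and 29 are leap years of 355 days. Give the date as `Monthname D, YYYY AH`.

The source date corresponds to 3 November 1512 in the proleptic Gregorian calendar (JDN 2273613).
That day falls on 13 Sha'ban 918 AH in the tabular Islamic calendar.

Sha'ban 13, 918 AH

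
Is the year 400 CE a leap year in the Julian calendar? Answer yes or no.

400 mod 4 = 0, so it is a leap year in the Julian calendar.

yes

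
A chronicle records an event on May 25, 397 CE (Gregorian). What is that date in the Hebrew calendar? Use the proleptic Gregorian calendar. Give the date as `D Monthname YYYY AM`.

Julian Day Number of the source date = 1866206.
Converting JDN 1866206 to the Hebrew calendar gives 10 Sivan 4157 AM.

10 Sivan 4157 AM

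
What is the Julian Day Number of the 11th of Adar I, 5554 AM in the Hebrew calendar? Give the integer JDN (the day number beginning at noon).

2376347

In the Gregorian calendar the same day is 11 February 1794.
JDN 2451545 is 1 January 2000 CE (Gregorian); the target day is −75198 days from there, so JDN = 2376347.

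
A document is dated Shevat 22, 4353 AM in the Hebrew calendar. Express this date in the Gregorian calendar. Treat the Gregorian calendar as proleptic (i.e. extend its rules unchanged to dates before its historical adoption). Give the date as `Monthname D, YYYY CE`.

Julian Day Number of the source date = 1937682.
Converting JDN 1937682 to the Gregorian calendar gives 2 February 593 CE.

February 2, 593 CE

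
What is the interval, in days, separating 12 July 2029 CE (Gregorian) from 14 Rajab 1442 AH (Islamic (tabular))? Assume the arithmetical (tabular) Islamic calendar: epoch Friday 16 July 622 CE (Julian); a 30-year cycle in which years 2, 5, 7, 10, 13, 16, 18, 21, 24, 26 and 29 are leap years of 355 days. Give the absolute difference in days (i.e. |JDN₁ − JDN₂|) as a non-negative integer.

JDN of the first date = 2462330.
JDN of the second date = 2459272.
|2459272 − 2462330| = 3058.

3058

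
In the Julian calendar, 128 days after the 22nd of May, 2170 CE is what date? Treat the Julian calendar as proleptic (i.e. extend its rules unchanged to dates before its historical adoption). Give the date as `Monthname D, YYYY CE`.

The starting date is JDN 2513792; 2513792 + 128 = 2513920.
JDN 2513920 corresponds to September 27, 2170 CE.

September 27, 2170 CE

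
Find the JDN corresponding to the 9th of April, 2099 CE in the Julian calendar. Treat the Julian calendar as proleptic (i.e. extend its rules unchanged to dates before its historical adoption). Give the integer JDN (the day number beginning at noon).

2487816

In the Gregorian calendar the same day is 22 April 2099.
JDN 2299161 is 15 October 1582 CE (Gregorian); the target day is +188655 days from there, so JDN = 2487816.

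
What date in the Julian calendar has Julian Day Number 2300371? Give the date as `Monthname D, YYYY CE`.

The Gregorian equivalent of JDN 2300371 is 6 February 1586.
In the Julian calendar that day is January 27, 1586 CE.

January 27, 1586 CE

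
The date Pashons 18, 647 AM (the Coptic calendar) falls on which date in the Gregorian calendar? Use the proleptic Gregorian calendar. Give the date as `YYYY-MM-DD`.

0931-05-18

Both dates share Julian Day Number 2061238; in the Gregorian calendar that is 18 May 931 CE.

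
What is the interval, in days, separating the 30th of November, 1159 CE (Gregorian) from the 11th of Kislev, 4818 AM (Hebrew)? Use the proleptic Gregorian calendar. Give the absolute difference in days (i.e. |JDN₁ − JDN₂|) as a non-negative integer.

37268

First date → JDN 2144709; second date → JDN 2107441.
The interval is |2144709 − 2107441| = 37268 days.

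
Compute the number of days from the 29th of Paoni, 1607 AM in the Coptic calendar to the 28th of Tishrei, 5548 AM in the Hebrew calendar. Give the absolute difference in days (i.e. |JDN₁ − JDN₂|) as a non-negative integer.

37888

JDN of the first date = 2411919.
JDN of the second date = 2374031.
|2374031 − 2411919| = 37888.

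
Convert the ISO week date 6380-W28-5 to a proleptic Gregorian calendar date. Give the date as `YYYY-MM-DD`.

ISO week 1 of 6380 is the week containing the first Thursday of 6380.
Week 28, day 5 (Friday) lands on 6380-07-11.

6380-07-11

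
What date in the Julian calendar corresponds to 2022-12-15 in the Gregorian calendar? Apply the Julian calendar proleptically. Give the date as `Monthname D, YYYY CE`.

At this point the Julian calendar is 13 days behind the Gregorian.
15 December 2022 Gregorian − 13 days → 2 December 2022 Julian.

December 2, 2022 CE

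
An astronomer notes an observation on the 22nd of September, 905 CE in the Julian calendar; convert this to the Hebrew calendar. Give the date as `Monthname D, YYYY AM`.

The source date corresponds to 27 September 905 in the proleptic Gregorian calendar (JDN 2051874).
That day falls on 21 Tishrei 4666 AM in the Hebrew calendar.

Tishrei 21, 4666 AM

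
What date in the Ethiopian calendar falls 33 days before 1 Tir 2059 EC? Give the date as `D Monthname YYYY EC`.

28 Hidar 2059 EC

JDN of 1 Tir 2059 EC = 2476025.
2476025 − 33 = 2475992.
JDN 2475992 in the Ethiopian calendar is 28 Hidar 2059 EC.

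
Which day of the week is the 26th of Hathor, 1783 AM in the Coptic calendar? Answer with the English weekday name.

Equivalently 5 December 2066 Gregorian, JDN 2475990.
Since JDN mod 7 = 6 (0 = Monday), the day is Sunday.

Sunday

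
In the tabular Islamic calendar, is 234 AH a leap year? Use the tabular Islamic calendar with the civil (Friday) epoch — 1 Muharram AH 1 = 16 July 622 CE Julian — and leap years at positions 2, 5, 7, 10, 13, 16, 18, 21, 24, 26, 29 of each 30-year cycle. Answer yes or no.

yes

Year 234 AH is year 24 of its 30-year cycle; leap positions are 2, 5, 7, 10, 13, 16, 18, 21, 24, 26, 29, so it is a leap year (355 days).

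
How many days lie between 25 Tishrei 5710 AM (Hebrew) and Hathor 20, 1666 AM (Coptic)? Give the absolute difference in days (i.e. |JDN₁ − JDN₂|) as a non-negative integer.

First date → JDN 2433208; second date → JDN 2433250.
The interval is |2433208 − 2433250| = 42 days.

42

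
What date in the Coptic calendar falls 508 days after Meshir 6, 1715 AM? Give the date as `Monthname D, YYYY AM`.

Paoni 28, 1716 AM

Counting 508 days forward from JDN 2451223 reaches JDN 2451731, which is Paoni 28, 1716 AM.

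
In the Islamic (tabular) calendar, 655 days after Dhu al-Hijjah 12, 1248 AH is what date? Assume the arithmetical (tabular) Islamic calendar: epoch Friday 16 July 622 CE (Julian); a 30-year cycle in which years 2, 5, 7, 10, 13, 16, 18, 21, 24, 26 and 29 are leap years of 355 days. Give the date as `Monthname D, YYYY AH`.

Shawwal 17, 1250 AH

JDN of Dhu al-Hijjah 12, 1248 AH = 2390671.
2390671 + 655 = 2391326.
JDN 2391326 in the tabular Islamic calendar is Shawwal 17, 1250 AH.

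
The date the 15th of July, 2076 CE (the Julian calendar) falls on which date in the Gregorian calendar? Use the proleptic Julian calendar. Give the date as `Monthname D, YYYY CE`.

July 28, 2076 CE

For dates in this range the Gregorian date is 13 days ahead of the Julian.
15 July 2076 Julian + 13 days → 28 July 2076 Gregorian.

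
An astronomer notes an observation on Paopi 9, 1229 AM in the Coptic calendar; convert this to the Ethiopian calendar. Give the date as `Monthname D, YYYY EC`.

Both dates share Julian Day Number 2273595; in the Ethiopian calendar that is 9 Tikimt 1505 EC.

Tikimt 9, 1505 EC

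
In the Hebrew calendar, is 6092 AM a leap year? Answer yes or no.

Hebrew year 6092 is year 12 of its 19-year Metonic cycle; leap years are at positions 3, 6, 8, 11, 14, 17, 19, so it is a common year (12 months).

no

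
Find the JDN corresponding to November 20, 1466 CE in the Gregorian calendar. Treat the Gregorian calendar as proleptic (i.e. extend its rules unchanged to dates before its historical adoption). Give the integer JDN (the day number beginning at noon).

2256829

JDN 2400001 is 17 November 1858 CE (Gregorian), MJD 0; the target day is −143172 days from there, so JDN = 2256829.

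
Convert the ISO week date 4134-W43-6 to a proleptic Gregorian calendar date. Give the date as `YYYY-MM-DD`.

ISO week 1 of 4134 is the week containing the first Thursday of 4134.
Week 43, day 6 (Saturday) lands on 4134-10-30.

4134-10-30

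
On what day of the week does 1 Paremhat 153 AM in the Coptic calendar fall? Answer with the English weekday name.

Thursday

Equivalently 26 February 437 Gregorian, JDN 1880728.
Since JDN mod 7 = 3 (0 = Monday), the day is Thursday.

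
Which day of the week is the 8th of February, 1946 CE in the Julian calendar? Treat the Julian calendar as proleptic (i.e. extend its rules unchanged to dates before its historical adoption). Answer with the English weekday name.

Thursday

Equivalently 21 February 1946 Gregorian, JDN 2431873.
Since JDN mod 7 = 3 (0 = Monday), the day is Thursday.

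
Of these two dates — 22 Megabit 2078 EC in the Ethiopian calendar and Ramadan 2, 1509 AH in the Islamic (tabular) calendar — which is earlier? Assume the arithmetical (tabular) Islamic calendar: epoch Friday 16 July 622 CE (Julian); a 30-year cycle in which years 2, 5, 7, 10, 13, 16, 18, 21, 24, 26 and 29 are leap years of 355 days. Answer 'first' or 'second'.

The two dates have Julian Day Numbers 2483046 and 2483062 respectively.
Since 2483046 < 2483062, the first date comes first.

first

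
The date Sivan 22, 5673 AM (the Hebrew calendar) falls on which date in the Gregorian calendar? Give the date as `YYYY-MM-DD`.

1913-06-27

Both dates share Julian Day Number 2419946; in the Gregorian calendar that is 27 June 1913 CE.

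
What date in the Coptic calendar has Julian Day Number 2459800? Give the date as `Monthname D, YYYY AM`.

Mesori 2, 1738 AM

The Gregorian equivalent of JDN 2459800 is 8 August 2022.
In the Coptic calendar that day is Mesori 2, 1738 AM.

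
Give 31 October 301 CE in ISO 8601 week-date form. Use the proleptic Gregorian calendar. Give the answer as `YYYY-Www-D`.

The weekday is Thursday (ISO weekday 4).
That Thursday belongs to ISO week 44 of ISO year 301.

0301-W44-4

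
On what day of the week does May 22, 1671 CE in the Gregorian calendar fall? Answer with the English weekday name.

Friday

2331522 ≡ 4 (mod 7); counting from Monday = 0 gives Friday.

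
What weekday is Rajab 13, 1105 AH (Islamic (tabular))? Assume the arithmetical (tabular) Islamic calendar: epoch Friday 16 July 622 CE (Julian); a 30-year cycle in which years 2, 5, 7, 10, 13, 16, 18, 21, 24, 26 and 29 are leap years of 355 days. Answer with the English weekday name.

This is JDN 2339850 (10 March 1694 Gregorian).
Since JDN mod 7 = 2 (0 = Monday), the day is Wednesday.

Wednesday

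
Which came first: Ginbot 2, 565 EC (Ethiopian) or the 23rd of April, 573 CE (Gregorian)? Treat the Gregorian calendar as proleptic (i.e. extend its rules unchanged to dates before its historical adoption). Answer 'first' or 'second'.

second

The two dates have Julian Day Numbers 1930463 and 1930457 respectively.
Since 1930457 < 1930463, the second date comes first.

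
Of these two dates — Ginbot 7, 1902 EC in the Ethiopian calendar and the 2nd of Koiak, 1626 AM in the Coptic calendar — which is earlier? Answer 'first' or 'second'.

second

First date → JDN 2418807; second date → JDN 2418652.
JDN 2418652 < JDN 2418807, so the second date is earlier.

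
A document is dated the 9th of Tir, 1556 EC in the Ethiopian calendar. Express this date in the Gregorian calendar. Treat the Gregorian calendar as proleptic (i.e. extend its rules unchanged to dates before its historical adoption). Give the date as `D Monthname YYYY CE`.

15 January 1564 CE

Julian Day Number of the source date = 2292313.
Converting JDN 2292313 to the Gregorian calendar gives 15 January 1564 CE.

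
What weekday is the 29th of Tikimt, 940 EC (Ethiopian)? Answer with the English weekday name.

Wednesday

In the proleptic Gregorian calendar this is 1 November 947 (JDN 2067249).
2067249 ≡ 2 (mod 7); counting from Monday = 0 gives Wednesday.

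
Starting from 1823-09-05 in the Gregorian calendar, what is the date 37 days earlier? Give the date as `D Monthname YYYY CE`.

JDN of 1823-09-05 = 2387144.
2387144 − 37 = 2387107.
JDN 2387107 in the Gregorian calendar is 30 July 1823 CE.

30 July 1823 CE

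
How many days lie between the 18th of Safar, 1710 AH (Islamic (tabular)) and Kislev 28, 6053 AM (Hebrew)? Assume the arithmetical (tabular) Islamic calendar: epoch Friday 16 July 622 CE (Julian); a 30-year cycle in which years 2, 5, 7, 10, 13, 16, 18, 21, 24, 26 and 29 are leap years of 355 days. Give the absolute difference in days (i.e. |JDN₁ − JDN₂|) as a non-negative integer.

JDN of the first date = 2554100.
JDN of the second date = 2558538.
|2558538 − 2554100| = 4438.

4438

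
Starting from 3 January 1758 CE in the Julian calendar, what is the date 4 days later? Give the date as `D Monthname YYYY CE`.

7 January 1758 CE

The starting date is JDN 2363170; 2363170 + 4 = 2363174.
JDN 2363174 corresponds to 7 January 1758 CE.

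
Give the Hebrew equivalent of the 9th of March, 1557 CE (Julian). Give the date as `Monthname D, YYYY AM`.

Julian Day Number of the source date = 2289820.
Converting JDN 2289820 to the Hebrew calendar gives 8 Nisan 5317 AM.

Nisan 8, 5317 AM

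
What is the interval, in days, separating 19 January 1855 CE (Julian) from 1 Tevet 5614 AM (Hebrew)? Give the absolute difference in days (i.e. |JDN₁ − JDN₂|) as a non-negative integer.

JDN of the first date = 2398615.
JDN of the second date = 2398220.
|2398220 − 2398615| = 395.

395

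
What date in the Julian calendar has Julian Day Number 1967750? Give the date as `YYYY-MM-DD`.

0675-05-29

The proleptic Gregorian equivalent of JDN 1967750 is 1 June 675.
In the Julian calendar that day is 0675-05-29.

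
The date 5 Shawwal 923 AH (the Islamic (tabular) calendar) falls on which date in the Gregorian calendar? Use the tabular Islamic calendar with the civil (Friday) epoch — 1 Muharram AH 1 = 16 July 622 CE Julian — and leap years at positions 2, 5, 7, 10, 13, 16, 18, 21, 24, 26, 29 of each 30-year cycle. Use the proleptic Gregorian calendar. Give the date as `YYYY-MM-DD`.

Julian Day Number of the source date = 2275436.
Converting JDN 2275436 to the Gregorian calendar gives 31 October 1517 CE.

1517-10-31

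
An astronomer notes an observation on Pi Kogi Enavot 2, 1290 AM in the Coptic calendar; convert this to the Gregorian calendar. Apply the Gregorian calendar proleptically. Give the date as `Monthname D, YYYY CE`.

Julian Day Number of the source date = 2296198.
Converting JDN 2296198 to the Gregorian calendar gives 4 September 1574 CE.

September 4, 1574 CE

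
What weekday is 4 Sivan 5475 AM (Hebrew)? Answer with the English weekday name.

Wednesday

In the Gregorian calendar this is 5 June 1715 (JDN 2347606).
JDN 2347606 mod 7 = 2, and JDN 0 was a Monday, so this is a Wednesday.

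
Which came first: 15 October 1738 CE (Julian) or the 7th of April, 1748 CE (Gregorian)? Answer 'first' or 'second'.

Converting both to JDN: 2356150 vs 2359601; the smaller is the first.

first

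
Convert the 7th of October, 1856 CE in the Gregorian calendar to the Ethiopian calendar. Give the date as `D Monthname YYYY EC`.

28 Meskerem 1849 EC

Both dates share Julian Day Number 2399230; in the Ethiopian calendar that is 28 Meskerem 1849 EC.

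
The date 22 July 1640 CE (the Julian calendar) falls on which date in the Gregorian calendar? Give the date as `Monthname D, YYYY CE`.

August 1, 1640 CE

At this point the Julian calendar is 10 days behind the Gregorian.
22 July 1640 Julian + 10 days → 1 August 1640 Gregorian.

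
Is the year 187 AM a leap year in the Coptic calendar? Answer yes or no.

187 mod 4 = 3; in the Coptic calendar a year is leap when year mod 4 = 3, so it is a leap year.

yes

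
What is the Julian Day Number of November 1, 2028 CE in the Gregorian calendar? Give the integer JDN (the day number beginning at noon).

JDN 2451545 is 1 January 2000 CE (Gregorian); the target day is +10532 days from there, so JDN = 2462077.

2462077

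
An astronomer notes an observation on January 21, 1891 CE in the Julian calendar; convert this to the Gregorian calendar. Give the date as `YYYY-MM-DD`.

At this point the Julian calendar is 12 days behind the Gregorian.
21 January 1891 Julian + 12 days → 2 February 1891 Gregorian.

1891-02-02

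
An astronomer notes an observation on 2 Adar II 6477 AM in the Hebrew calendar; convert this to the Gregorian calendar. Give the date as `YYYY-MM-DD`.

2717-03-08

Both dates share Julian Day Number 2713490; in the Gregorian calendar that is 8 March 2717 CE.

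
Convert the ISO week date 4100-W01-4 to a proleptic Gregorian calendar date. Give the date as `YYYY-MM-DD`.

ISO week 1 of 4100 is the week containing the first Thursday of 4100.
Week 1, day 4 (Thursday) lands on 4100-01-07.

4100-01-07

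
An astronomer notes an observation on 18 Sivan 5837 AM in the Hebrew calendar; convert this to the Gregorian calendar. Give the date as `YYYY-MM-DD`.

Julian Day Number of the source date = 2479829.
Converting JDN 2479829 to the Gregorian calendar gives 9 June 2077 CE.

2077-06-09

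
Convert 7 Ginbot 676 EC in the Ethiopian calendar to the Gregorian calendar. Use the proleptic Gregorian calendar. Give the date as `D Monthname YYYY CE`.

Julian Day Number of the source date = 1971011.
Converting JDN 1971011 to the Gregorian calendar gives 5 May 684 CE.

5 May 684 CE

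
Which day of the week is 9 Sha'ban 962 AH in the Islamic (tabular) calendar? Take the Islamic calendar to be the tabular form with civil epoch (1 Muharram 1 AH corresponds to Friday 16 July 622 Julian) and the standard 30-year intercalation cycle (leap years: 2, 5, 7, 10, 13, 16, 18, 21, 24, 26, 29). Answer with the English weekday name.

Saturday

Equivalently 9 July 1555 Gregorian, JDN 2289201.
2289201 ≡ 5 (mod 7); counting from Monday = 0 gives Saturday.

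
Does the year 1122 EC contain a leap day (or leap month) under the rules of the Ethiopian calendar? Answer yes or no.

no

1122 mod 4 = 2; in the Ethiopian calendar a year is leap when year mod 4 = 3, so it is a common year.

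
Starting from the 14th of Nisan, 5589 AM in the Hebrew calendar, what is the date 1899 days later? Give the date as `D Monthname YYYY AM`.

22 Sivan 5594 AM

The starting date is JDN 2389195; 2389195 + 1899 = 2391094.
JDN 2391094 corresponds to 22 Sivan 5594 AM.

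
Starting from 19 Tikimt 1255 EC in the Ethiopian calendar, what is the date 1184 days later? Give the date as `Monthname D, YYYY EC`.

Counting 1184 days forward from JDN 2182292 reaches JDN 2183476, which is Tir 17, 1258 EC.

Tir 17, 1258 EC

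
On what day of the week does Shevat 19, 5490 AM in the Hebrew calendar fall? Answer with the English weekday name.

Equivalently 6 February 1730 Gregorian, JDN 2352966.
2352966 ≡ 0 (mod 7); counting from Monday = 0 gives Monday.

Monday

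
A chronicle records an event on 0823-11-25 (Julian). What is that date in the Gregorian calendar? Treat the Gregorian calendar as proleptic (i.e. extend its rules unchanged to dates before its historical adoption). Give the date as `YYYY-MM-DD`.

At this point the Julian calendar is 4 days behind the Gregorian.
25 November 823 Julian + 4 days → 29 November 823 Gregorian.

0823-11-29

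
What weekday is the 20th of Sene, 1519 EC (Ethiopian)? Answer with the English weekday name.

This is JDN 2278959 (24 June 1527 Gregorian).
Since JDN mod 7 = 4 (0 = Monday), the day is Friday.

Friday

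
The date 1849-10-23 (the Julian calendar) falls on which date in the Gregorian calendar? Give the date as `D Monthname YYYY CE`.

4 November 1849 CE

At this point the Julian calendar is 12 days behind the Gregorian.
23 October 1849 Julian + 12 days → 4 November 1849 Gregorian.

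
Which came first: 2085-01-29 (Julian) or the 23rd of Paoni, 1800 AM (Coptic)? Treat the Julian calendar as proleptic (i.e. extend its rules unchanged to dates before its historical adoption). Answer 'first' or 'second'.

Converting both to JDN: 2482633 vs 2482407; the smaller is the second.

second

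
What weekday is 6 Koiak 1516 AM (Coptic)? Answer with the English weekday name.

In the Gregorian calendar this is 14 December 1799 (JDN 2378479).
JDN 2378479 mod 7 = 5, and JDN 0 was a Monday, so this is a Saturday.

Saturday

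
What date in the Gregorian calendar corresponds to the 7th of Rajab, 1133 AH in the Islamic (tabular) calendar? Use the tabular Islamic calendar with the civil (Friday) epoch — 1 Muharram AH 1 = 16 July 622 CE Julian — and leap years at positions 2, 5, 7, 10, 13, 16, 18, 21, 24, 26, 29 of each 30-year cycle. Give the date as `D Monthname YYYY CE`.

4 May 1721 CE

Both dates share Julian Day Number 2349766; in the Gregorian calendar that is 4 May 1721 CE.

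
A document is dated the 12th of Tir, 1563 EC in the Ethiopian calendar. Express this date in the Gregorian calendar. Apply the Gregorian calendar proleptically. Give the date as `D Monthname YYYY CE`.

Julian Day Number of the source date = 2294872.
Converting JDN 2294872 to the Gregorian calendar gives 17 January 1571 CE.

17 January 1571 CE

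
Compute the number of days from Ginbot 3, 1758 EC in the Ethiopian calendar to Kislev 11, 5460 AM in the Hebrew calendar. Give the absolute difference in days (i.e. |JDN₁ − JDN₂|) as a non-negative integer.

24263

First date → JDN 2366207; second date → JDN 2341944.
The interval is |2366207 − 2341944| = 24263 days.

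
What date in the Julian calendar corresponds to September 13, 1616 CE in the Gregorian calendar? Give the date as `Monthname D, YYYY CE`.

September 3, 1616 CE

At this point the Julian calendar is 10 days behind the Gregorian.
13 September 1616 Gregorian − 10 days → 3 September 1616 Julian.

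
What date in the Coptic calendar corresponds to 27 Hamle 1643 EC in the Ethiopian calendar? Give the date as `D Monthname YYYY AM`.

27 Epip 1367 AM

Both dates share Julian Day Number 2324287; in the Coptic calendar that is 27 Epip 1367 AM.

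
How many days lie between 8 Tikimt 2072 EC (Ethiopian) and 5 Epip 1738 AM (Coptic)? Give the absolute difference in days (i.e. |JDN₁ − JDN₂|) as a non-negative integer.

First date → JDN 2480691; second date → JDN 2459773.
The interval is |2480691 − 2459773| = 20918 days.

20918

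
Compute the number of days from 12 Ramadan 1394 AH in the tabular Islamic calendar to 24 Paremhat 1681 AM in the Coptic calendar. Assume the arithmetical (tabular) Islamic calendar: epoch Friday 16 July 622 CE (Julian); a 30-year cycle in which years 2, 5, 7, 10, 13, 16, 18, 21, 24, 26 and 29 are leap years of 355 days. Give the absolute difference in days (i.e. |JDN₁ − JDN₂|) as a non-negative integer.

3467

JDN of the first date = 2442320.
JDN of the second date = 2438853.
|2438853 − 2442320| = 3467.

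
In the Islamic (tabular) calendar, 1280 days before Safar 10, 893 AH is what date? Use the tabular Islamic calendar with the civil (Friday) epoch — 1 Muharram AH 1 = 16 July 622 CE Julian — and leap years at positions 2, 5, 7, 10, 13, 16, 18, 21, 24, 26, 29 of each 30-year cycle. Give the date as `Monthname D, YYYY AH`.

Jumada al-Thani 29, 889 AH

The starting date is JDN 2264574; 2264574 − 1280 = 2263294.
JDN 2263294 corresponds to Jumada al-Thani 29, 889 AH.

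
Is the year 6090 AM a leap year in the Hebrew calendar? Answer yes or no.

Hebrew year 6090 is year 10 of its 19-year Metonic cycle; leap years are at positions 3, 6, 8, 11, 14, 17, 19, so it is a common year (12 months).

no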